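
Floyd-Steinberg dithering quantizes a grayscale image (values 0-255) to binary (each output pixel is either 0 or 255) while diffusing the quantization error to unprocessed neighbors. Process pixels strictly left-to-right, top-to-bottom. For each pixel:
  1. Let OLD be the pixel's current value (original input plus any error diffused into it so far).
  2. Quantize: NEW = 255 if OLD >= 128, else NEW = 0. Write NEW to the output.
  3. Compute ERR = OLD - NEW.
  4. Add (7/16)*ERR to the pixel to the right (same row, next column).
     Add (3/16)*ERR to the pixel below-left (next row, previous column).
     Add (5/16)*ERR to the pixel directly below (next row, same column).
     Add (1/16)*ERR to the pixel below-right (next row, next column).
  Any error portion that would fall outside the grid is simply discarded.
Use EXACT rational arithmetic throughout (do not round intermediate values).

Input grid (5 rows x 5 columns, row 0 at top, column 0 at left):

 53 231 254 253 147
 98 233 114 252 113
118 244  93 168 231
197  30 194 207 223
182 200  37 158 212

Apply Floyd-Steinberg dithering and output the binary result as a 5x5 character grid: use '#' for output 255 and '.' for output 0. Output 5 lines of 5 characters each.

(0,0): OLD=53 → NEW=0, ERR=53
(0,1): OLD=4067/16 → NEW=255, ERR=-13/16
(0,2): OLD=64933/256 → NEW=255, ERR=-347/256
(0,3): OLD=1033859/4096 → NEW=255, ERR=-10621/4096
(0,4): OLD=9559445/65536 → NEW=255, ERR=-7152235/65536
(1,0): OLD=29289/256 → NEW=0, ERR=29289/256
(1,1): OLD=585439/2048 → NEW=255, ERR=63199/2048
(1,2): OLD=8292939/65536 → NEW=0, ERR=8292939/65536
(1,3): OLD=74974127/262144 → NEW=255, ERR=8127407/262144
(1,4): OLD=387123757/4194304 → NEW=0, ERR=387123757/4194304
(2,0): OLD=5227781/32768 → NEW=255, ERR=-3128059/32768
(2,1): OLD=254548359/1048576 → NEW=255, ERR=-12838521/1048576
(2,2): OLD=2263733333/16777216 → NEW=255, ERR=-2014456747/16777216
(2,3): OLD=40365207087/268435456 → NEW=255, ERR=-28085834193/268435456
(2,4): OLD=927738673033/4294967296 → NEW=255, ERR=-167477987447/4294967296
(3,0): OLD=2766106549/16777216 → NEW=255, ERR=-1512083531/16777216
(3,1): OLD=-5601769583/134217728 → NEW=0, ERR=-5601769583/134217728
(3,2): OLD=506098177547/4294967296 → NEW=0, ERR=506098177547/4294967296
(3,3): OLD=1812827162771/8589934592 → NEW=255, ERR=-377606158189/8589934592
(3,4): OLD=25432116948287/137438953472 → NEW=255, ERR=-9614816187073/137438953472
(4,0): OLD=313553373947/2147483648 → NEW=255, ERR=-234054956293/2147483648
(4,1): OLD=10702043974523/68719476736 → NEW=255, ERR=-6821422593157/68719476736
(4,2): OLD=21489172456341/1099511627776 → NEW=0, ERR=21489172456341/1099511627776
(4,3): OLD=2587127205933435/17592186044416 → NEW=255, ERR=-1898880235392645/17592186044416
(4,4): OLD=39453713643212765/281474976710656 → NEW=255, ERR=-32322405418004515/281474976710656
Row 0: .####
Row 1: .#.#.
Row 2: #####
Row 3: #..##
Row 4: ##.##

Answer: .####
.#.#.
#####
#..##
##.##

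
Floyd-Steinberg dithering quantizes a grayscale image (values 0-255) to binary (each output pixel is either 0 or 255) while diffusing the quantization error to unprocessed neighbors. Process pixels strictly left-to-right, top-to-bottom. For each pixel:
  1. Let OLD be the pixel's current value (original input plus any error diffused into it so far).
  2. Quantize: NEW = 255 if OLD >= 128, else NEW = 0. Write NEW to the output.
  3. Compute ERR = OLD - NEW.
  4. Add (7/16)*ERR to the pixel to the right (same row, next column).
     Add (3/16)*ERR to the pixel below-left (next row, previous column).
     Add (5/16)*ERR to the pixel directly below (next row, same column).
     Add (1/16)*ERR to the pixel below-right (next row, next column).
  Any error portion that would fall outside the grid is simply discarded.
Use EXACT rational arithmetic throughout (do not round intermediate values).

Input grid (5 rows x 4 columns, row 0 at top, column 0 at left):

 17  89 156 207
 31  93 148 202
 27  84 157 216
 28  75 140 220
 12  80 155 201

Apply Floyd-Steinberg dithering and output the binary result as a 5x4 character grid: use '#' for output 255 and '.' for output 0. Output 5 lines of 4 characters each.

Answer: ..##
.#.#
..##
..##
..#.

Derivation:
(0,0): OLD=17 → NEW=0, ERR=17
(0,1): OLD=1543/16 → NEW=0, ERR=1543/16
(0,2): OLD=50737/256 → NEW=255, ERR=-14543/256
(0,3): OLD=746071/4096 → NEW=255, ERR=-298409/4096
(1,0): OLD=13925/256 → NEW=0, ERR=13925/256
(1,1): OLD=281283/2048 → NEW=255, ERR=-240957/2048
(1,2): OLD=4662271/65536 → NEW=0, ERR=4662271/65536
(1,3): OLD=216852521/1048576 → NEW=255, ERR=-50534359/1048576
(2,0): OLD=718865/32768 → NEW=0, ERR=718865/32768
(2,1): OLD=77142987/1048576 → NEW=0, ERR=77142987/1048576
(2,2): OLD=409004055/2097152 → NEW=255, ERR=-125769705/2097152
(2,3): OLD=6011218459/33554432 → NEW=255, ERR=-2545161701/33554432
(3,0): OLD=816209409/16777216 → NEW=0, ERR=816209409/16777216
(3,1): OLD=29367149983/268435456 → NEW=0, ERR=29367149983/268435456
(3,2): OLD=685037583969/4294967296 → NEW=255, ERR=-410179076511/4294967296
(3,3): OLD=10360551501863/68719476736 → NEW=255, ERR=-7162915065817/68719476736
(4,0): OLD=204937810221/4294967296 → NEW=0, ERR=204937810221/4294967296
(4,1): OLD=4129953594119/34359738368 → NEW=0, ERR=4129953594119/34359738368
(4,2): OLD=181458571700263/1099511627776 → NEW=255, ERR=-98916893382617/1099511627776
(4,3): OLD=2165572092397121/17592186044416 → NEW=0, ERR=2165572092397121/17592186044416
Row 0: ..##
Row 1: .#.#
Row 2: ..##
Row 3: ..##
Row 4: ..#.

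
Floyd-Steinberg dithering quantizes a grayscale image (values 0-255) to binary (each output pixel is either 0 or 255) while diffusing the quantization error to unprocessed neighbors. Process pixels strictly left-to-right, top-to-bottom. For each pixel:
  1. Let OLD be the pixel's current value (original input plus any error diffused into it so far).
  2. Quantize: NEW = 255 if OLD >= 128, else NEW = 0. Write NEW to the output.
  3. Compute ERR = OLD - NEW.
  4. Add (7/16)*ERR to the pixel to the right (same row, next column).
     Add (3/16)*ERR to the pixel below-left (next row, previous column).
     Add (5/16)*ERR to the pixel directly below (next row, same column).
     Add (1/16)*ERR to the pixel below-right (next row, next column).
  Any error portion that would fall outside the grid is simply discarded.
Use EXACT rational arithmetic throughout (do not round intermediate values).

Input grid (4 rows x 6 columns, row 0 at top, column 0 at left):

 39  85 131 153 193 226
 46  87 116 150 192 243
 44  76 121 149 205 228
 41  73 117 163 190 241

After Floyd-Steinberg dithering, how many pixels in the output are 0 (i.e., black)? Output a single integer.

(0,0): OLD=39 → NEW=0, ERR=39
(0,1): OLD=1633/16 → NEW=0, ERR=1633/16
(0,2): OLD=44967/256 → NEW=255, ERR=-20313/256
(0,3): OLD=484497/4096 → NEW=0, ERR=484497/4096
(0,4): OLD=16039927/65536 → NEW=255, ERR=-671753/65536
(0,5): OLD=232275905/1048576 → NEW=255, ERR=-35110975/1048576
(1,0): OLD=19795/256 → NEW=0, ERR=19795/256
(1,1): OLD=287301/2048 → NEW=255, ERR=-234939/2048
(1,2): OLD=4559529/65536 → NEW=0, ERR=4559529/65536
(1,3): OLD=55186869/262144 → NEW=255, ERR=-11659851/262144
(1,4): OLD=2859707711/16777216 → NEW=255, ERR=-1418482369/16777216
(1,5): OLD=52319592457/268435456 → NEW=255, ERR=-16131448823/268435456
(2,0): OLD=1528775/32768 → NEW=0, ERR=1528775/32768
(2,1): OLD=82250493/1048576 → NEW=0, ERR=82250493/1048576
(2,2): OLD=2710351927/16777216 → NEW=255, ERR=-1567838153/16777216
(2,3): OLD=11101327935/134217728 → NEW=0, ERR=11101327935/134217728
(2,4): OLD=862074263357/4294967296 → NEW=255, ERR=-233142397123/4294967296
(2,5): OLD=12382396523643/68719476736 → NEW=255, ERR=-5141070044037/68719476736
(3,0): OLD=1179221335/16777216 → NEW=0, ERR=1179221335/16777216
(3,1): OLD=15254797707/134217728 → NEW=0, ERR=15254797707/134217728
(3,2): OLD=169578845777/1073741824 → NEW=255, ERR=-104225319343/1073741824
(3,3): OLD=8958384477427/68719476736 → NEW=255, ERR=-8565082090253/68719476736
(3,4): OLD=60280456323219/549755813888 → NEW=0, ERR=60280456323219/549755813888
(3,5): OLD=2306336584021437/8796093022208 → NEW=255, ERR=63332863358397/8796093022208
Output grid:
  Row 0: ..#.##  (3 black, running=3)
  Row 1: .#.###  (2 black, running=5)
  Row 2: ..#.##  (3 black, running=8)
  Row 3: ..##.#  (3 black, running=11)

Answer: 11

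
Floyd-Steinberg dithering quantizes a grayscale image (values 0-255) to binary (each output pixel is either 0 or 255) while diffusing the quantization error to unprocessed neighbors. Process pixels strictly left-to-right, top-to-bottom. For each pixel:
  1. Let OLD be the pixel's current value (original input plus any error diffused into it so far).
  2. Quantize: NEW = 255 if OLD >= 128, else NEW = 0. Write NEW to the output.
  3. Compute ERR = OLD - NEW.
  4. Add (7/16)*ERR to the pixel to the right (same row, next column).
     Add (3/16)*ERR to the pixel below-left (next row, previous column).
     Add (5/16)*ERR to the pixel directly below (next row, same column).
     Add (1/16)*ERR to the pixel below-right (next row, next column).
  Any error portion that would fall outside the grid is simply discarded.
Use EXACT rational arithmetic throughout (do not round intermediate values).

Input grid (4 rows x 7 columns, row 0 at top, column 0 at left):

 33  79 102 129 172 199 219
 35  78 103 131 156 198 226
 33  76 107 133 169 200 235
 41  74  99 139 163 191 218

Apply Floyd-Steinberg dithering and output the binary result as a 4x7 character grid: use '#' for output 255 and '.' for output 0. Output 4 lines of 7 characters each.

Answer: ..#.###
..#.#.#
..#.###
.#.#.##

Derivation:
(0,0): OLD=33 → NEW=0, ERR=33
(0,1): OLD=1495/16 → NEW=0, ERR=1495/16
(0,2): OLD=36577/256 → NEW=255, ERR=-28703/256
(0,3): OLD=327463/4096 → NEW=0, ERR=327463/4096
(0,4): OLD=13564433/65536 → NEW=255, ERR=-3147247/65536
(0,5): OLD=186635895/1048576 → NEW=255, ERR=-80750985/1048576
(0,6): OLD=3108953409/16777216 → NEW=255, ERR=-1169236671/16777216
(1,0): OLD=16085/256 → NEW=0, ERR=16085/256
(1,1): OLD=237011/2048 → NEW=0, ERR=237011/2048
(1,2): OLD=9137231/65536 → NEW=255, ERR=-7574449/65536
(1,3): OLD=23437411/262144 → NEW=0, ERR=23437411/262144
(1,4): OLD=2863291017/16777216 → NEW=255, ERR=-1414899063/16777216
(1,5): OLD=16236221401/134217728 → NEW=0, ERR=16236221401/134217728
(1,6): OLD=541879261335/2147483648 → NEW=255, ERR=-5729068905/2147483648
(2,0): OLD=2435777/32768 → NEW=0, ERR=2435777/32768
(2,1): OLD=133108827/1048576 → NEW=0, ERR=133108827/1048576
(2,2): OLD=2523566545/16777216 → NEW=255, ERR=-1754623535/16777216
(2,3): OLD=12367883145/134217728 → NEW=0, ERR=12367883145/134217728
(2,4): OLD=226806287321/1073741824 → NEW=255, ERR=-46997877799/1073741824
(2,5): OLD=7314580809715/34359738368 → NEW=255, ERR=-1447152474125/34359738368
(2,6): OLD=122760696111061/549755813888 → NEW=255, ERR=-17427036430379/549755813888
(3,0): OLD=1476916657/16777216 → NEW=0, ERR=1476916657/16777216
(3,1): OLD=18417296861/134217728 → NEW=255, ERR=-15808223779/134217728
(3,2): OLD=42949976295/1073741824 → NEW=0, ERR=42949976295/1073741824
(3,3): OLD=732519359201/4294967296 → NEW=255, ERR=-362697301279/4294967296
(3,4): OLD=60604209007025/549755813888 → NEW=0, ERR=60604209007025/549755813888
(3,5): OLD=956083504818339/4398046511104 → NEW=255, ERR=-165418355513181/4398046511104
(3,6): OLD=13300140768235325/70368744177664 → NEW=255, ERR=-4643888997068995/70368744177664
Row 0: ..#.###
Row 1: ..#.#.#
Row 2: ..#.###
Row 3: .#.#.##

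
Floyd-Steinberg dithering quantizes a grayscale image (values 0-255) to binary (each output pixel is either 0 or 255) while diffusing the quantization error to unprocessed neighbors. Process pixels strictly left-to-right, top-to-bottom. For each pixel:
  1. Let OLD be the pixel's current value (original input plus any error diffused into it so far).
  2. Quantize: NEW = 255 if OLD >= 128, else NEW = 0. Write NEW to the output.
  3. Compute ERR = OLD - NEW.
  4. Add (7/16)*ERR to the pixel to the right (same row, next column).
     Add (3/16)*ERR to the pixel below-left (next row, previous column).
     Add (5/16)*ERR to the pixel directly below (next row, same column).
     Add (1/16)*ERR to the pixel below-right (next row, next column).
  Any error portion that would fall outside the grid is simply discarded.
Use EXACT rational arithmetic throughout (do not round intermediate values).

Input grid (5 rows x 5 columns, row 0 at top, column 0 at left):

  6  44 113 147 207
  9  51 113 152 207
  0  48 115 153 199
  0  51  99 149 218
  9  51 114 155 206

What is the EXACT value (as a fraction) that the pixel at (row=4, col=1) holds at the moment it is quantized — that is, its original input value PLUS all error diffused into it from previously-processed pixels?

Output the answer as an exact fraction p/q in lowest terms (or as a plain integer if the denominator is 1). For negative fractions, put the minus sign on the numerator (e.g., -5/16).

(0,0): OLD=6 → NEW=0, ERR=6
(0,1): OLD=373/8 → NEW=0, ERR=373/8
(0,2): OLD=17075/128 → NEW=255, ERR=-15565/128
(0,3): OLD=192101/2048 → NEW=0, ERR=192101/2048
(0,4): OLD=8127683/32768 → NEW=255, ERR=-228157/32768
(1,0): OLD=2511/128 → NEW=0, ERR=2511/128
(1,1): OLD=52969/1024 → NEW=0, ERR=52969/1024
(1,2): OLD=3870941/32768 → NEW=0, ERR=3870941/32768
(1,3): OLD=29371833/131072 → NEW=255, ERR=-4051527/131072
(1,4): OLD=413481099/2097152 → NEW=255, ERR=-121292661/2097152
(2,0): OLD=259347/16384 → NEW=0, ERR=259347/16384
(2,1): OLD=49527361/524288 → NEW=0, ERR=49527361/524288
(2,2): OLD=1599558531/8388608 → NEW=255, ERR=-539536509/8388608
(2,3): OLD=14997517145/134217728 → NEW=0, ERR=14997517145/134217728
(2,4): OLD=489369450799/2147483648 → NEW=255, ERR=-58238879441/2147483648
(3,0): OLD=190077603/8388608 → NEW=0, ERR=190077603/8388608
(3,1): OLD=5326006183/67108864 → NEW=0, ERR=5326006183/67108864
(3,2): OLD=301673602845/2147483648 → NEW=255, ERR=-245934727395/2147483648
(3,3): OLD=535627664005/4294967296 → NEW=0, ERR=535627664005/4294967296
(3,4): OLD=18627771330713/68719476736 → NEW=255, ERR=1104304763033/68719476736
(4,0): OLD=33244799085/1073741824 → NEW=0, ERR=33244799085/1073741824
(4,1): OLD=2380790517421/34359738368 → NEW=0, ERR=2380790517421/34359738368
Target (4,1): original=51, with diffused error = 2380790517421/34359738368

Answer: 2380790517421/34359738368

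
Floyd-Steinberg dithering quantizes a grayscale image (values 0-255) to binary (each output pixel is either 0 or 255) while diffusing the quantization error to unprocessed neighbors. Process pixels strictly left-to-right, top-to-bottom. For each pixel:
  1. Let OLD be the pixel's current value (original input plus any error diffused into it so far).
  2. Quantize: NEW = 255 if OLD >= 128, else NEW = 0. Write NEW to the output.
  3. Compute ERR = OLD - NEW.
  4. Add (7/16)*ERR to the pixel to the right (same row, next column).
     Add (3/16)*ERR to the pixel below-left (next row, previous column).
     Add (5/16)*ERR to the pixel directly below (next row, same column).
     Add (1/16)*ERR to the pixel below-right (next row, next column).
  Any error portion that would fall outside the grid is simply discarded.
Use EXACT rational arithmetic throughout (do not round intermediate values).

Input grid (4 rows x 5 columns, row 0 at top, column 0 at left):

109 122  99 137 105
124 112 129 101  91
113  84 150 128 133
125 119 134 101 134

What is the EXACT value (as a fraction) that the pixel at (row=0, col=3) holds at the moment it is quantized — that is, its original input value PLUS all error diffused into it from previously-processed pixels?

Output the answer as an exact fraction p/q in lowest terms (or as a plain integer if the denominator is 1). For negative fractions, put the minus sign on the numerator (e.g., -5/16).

Answer: 671675/4096

Derivation:
(0,0): OLD=109 → NEW=0, ERR=109
(0,1): OLD=2715/16 → NEW=255, ERR=-1365/16
(0,2): OLD=15789/256 → NEW=0, ERR=15789/256
(0,3): OLD=671675/4096 → NEW=255, ERR=-372805/4096
Target (0,3): original=137, with diffused error = 671675/4096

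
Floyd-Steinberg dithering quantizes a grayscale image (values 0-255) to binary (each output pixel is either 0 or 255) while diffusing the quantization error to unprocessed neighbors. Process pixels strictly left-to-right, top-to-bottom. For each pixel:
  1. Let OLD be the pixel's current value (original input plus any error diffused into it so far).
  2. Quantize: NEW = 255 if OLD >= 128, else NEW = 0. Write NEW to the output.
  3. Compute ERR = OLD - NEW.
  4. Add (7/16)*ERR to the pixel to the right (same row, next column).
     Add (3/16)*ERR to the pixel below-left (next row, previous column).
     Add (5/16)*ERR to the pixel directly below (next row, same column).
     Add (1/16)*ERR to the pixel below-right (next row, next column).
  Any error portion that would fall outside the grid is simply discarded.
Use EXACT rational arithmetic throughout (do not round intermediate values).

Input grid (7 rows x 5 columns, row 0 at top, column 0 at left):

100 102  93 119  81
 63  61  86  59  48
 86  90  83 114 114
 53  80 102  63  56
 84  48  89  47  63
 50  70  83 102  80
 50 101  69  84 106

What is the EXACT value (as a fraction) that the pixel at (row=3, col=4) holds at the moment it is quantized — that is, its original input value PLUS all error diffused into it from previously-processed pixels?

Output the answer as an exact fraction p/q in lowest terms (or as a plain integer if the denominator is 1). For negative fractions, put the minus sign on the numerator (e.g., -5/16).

Answer: 3796564568255/34359738368

Derivation:
(0,0): OLD=100 → NEW=0, ERR=100
(0,1): OLD=583/4 → NEW=255, ERR=-437/4
(0,2): OLD=2893/64 → NEW=0, ERR=2893/64
(0,3): OLD=142107/1024 → NEW=255, ERR=-119013/1024
(0,4): OLD=494013/16384 → NEW=0, ERR=494013/16384
(1,0): OLD=4721/64 → NEW=0, ERR=4721/64
(1,1): OLD=37815/512 → NEW=0, ERR=37815/512
(1,2): OLD=1700963/16384 → NEW=0, ERR=1700963/16384
(1,3): OLD=5018711/65536 → NEW=0, ERR=5018711/65536
(1,4): OLD=87726053/1048576 → NEW=0, ERR=87726053/1048576
(2,0): OLD=1006797/8192 → NEW=0, ERR=1006797/8192
(2,1): OLD=50049983/262144 → NEW=255, ERR=-16796737/262144
(2,2): OLD=446212925/4194304 → NEW=0, ERR=446212925/4194304
(2,3): OLD=13868047655/67108864 → NEW=255, ERR=-3244712665/67108864
(2,4): OLD=132905076305/1073741824 → NEW=0, ERR=132905076305/1073741824
(3,0): OLD=332995421/4194304 → NEW=0, ERR=332995421/4194304
(3,1): OLD=4105028473/33554432 → NEW=0, ERR=4105028473/33554432
(3,2): OLD=188654996003/1073741824 → NEW=255, ERR=-85149169117/1073741824
(3,3): OLD=92457037411/2147483648 → NEW=0, ERR=92457037411/2147483648
(3,4): OLD=3796564568255/34359738368 → NEW=0, ERR=3796564568255/34359738368
Target (3,4): original=56, with diffused error = 3796564568255/34359738368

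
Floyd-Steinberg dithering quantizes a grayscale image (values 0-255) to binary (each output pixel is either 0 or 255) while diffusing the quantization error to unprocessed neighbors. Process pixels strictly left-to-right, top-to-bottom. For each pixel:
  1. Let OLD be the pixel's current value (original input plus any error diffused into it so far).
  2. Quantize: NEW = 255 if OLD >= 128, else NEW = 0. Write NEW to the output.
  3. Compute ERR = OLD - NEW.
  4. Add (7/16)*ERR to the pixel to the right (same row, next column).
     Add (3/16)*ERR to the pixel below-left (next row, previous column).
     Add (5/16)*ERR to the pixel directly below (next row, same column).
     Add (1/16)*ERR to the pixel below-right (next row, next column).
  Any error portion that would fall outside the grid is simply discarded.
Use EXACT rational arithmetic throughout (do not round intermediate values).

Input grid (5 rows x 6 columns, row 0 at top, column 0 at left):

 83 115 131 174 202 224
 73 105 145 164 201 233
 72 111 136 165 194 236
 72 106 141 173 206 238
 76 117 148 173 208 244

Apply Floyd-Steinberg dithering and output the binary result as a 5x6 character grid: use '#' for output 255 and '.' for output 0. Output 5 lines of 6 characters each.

(0,0): OLD=83 → NEW=0, ERR=83
(0,1): OLD=2421/16 → NEW=255, ERR=-1659/16
(0,2): OLD=21923/256 → NEW=0, ERR=21923/256
(0,3): OLD=866165/4096 → NEW=255, ERR=-178315/4096
(0,4): OLD=11990067/65536 → NEW=255, ERR=-4721613/65536
(0,5): OLD=201829733/1048576 → NEW=255, ERR=-65557147/1048576
(1,0): OLD=20351/256 → NEW=0, ERR=20351/256
(1,1): OLD=263417/2048 → NEW=255, ERR=-258823/2048
(1,2): OLD=6673389/65536 → NEW=0, ERR=6673389/65536
(1,3): OLD=48965609/262144 → NEW=255, ERR=-17881111/262144
(1,4): OLD=2251500187/16777216 → NEW=255, ERR=-2026689893/16777216
(1,5): OLD=41905327309/268435456 → NEW=255, ERR=-26545713971/268435456
(2,0): OLD=2396867/32768 → NEW=0, ERR=2396867/32768
(2,1): OLD=133766417/1048576 → NEW=0, ERR=133766417/1048576
(2,2): OLD=3404846707/16777216 → NEW=255, ERR=-873343373/16777216
(2,3): OLD=14042404507/134217728 → NEW=0, ERR=14042404507/134217728
(2,4): OLD=769734727505/4294967296 → NEW=255, ERR=-325481932975/4294967296
(2,5): OLD=11296933248583/68719476736 → NEW=255, ERR=-6226533319097/68719476736
(3,0): OLD=1992757523/16777216 → NEW=0, ERR=1992757523/16777216
(3,1): OLD=25855970071/134217728 → NEW=255, ERR=-8369550569/134217728
(3,2): OLD=134261960181/1073741824 → NEW=0, ERR=134261960181/1073741824
(3,3): OLD=16694567379103/68719476736 → NEW=255, ERR=-828899188577/68719476736
(3,4): OLD=91584328757055/549755813888 → NEW=255, ERR=-48603403784385/549755813888
(3,5): OLD=1462523292610129/8796093022208 → NEW=255, ERR=-780480428052911/8796093022208
(4,0): OLD=217810406461/2147483648 → NEW=0, ERR=217810406461/2147483648
(4,1): OLD=5935842912793/34359738368 → NEW=255, ERR=-2825890371047/34359738368
(4,2): OLD=159357175517051/1099511627776 → NEW=255, ERR=-121018289565829/1099511627776
(4,3): OLD=1975872048156039/17592186044416 → NEW=0, ERR=1975872048156039/17592186044416
(4,4): OLD=59706274126813943/281474976710656 → NEW=255, ERR=-12069844934403337/281474976710656
(4,5): OLD=864627583311506785/4503599627370496 → NEW=255, ERR=-283790321667969695/4503599627370496
Row 0: .#.###
Row 1: .#.###
Row 2: ..#.##
Row 3: .#.###
Row 4: .##.##

Answer: .#.###
.#.###
..#.##
.#.###
.##.##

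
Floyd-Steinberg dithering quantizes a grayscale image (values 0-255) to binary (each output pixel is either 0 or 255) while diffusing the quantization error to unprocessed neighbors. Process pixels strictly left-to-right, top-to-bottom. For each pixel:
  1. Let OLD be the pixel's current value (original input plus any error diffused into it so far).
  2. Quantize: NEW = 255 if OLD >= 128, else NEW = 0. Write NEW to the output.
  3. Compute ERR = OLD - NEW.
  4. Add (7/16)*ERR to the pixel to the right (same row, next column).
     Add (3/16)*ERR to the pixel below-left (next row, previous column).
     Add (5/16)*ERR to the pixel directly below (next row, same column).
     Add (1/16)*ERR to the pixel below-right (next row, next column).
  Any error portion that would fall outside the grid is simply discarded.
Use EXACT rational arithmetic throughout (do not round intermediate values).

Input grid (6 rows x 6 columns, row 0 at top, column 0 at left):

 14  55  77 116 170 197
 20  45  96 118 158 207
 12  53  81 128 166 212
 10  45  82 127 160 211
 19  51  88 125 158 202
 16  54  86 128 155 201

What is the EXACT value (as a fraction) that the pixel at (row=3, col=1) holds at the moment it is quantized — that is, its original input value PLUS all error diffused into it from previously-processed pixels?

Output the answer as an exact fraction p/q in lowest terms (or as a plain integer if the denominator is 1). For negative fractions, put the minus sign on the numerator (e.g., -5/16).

Answer: 7437955555/67108864

Derivation:
(0,0): OLD=14 → NEW=0, ERR=14
(0,1): OLD=489/8 → NEW=0, ERR=489/8
(0,2): OLD=13279/128 → NEW=0, ERR=13279/128
(0,3): OLD=330521/2048 → NEW=255, ERR=-191719/2048
(0,4): OLD=4228527/32768 → NEW=255, ERR=-4127313/32768
(0,5): OLD=74393545/524288 → NEW=255, ERR=-59299895/524288
(1,0): OLD=4587/128 → NEW=0, ERR=4587/128
(1,1): OLD=102509/1024 → NEW=0, ERR=102509/1024
(1,2): OLD=5193201/32768 → NEW=255, ERR=-3162639/32768
(1,3): OLD=3851869/131072 → NEW=0, ERR=3851869/131072
(1,4): OLD=876087607/8388608 → NEW=0, ERR=876087607/8388608
(1,5): OLD=28115099217/134217728 → NEW=255, ERR=-6110421423/134217728
(2,0): OLD=687615/16384 → NEW=0, ERR=687615/16384
(2,1): OLD=45501669/524288 → NEW=0, ERR=45501669/524288
(2,2): OLD=843684847/8388608 → NEW=0, ERR=843684847/8388608
(2,3): OLD=13068444215/67108864 → NEW=255, ERR=-4044316105/67108864
(2,4): OLD=355561918245/2147483648 → NEW=255, ERR=-192046411995/2147483648
(2,5): OLD=5675384363603/34359738368 → NEW=255, ERR=-3086348920237/34359738368
(3,0): OLD=330409487/8388608 → NEW=0, ERR=330409487/8388608
(3,1): OLD=7437955555/67108864 → NEW=0, ERR=7437955555/67108864
Target (3,1): original=45, with diffused error = 7437955555/67108864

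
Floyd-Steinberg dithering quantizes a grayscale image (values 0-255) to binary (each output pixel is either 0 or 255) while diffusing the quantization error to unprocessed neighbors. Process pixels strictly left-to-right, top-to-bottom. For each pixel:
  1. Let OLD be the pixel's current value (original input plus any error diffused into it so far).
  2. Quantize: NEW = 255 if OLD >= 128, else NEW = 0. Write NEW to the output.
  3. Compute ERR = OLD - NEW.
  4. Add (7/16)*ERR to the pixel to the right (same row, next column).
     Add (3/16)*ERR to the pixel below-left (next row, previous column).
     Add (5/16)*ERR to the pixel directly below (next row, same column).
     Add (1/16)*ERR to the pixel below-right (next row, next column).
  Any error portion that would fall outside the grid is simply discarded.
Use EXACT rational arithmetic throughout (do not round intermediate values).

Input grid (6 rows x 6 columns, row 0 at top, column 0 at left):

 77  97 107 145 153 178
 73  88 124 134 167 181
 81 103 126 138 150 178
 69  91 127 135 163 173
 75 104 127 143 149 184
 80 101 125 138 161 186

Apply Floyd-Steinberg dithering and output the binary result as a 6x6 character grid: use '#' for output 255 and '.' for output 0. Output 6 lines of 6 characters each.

Answer: .#.#.#
..#.##
.#.#.#
.#.##.
..#.##
.#.#.#

Derivation:
(0,0): OLD=77 → NEW=0, ERR=77
(0,1): OLD=2091/16 → NEW=255, ERR=-1989/16
(0,2): OLD=13469/256 → NEW=0, ERR=13469/256
(0,3): OLD=688203/4096 → NEW=255, ERR=-356277/4096
(0,4): OLD=7533069/65536 → NEW=0, ERR=7533069/65536
(0,5): OLD=239378011/1048576 → NEW=255, ERR=-28008869/1048576
(1,0): OLD=18881/256 → NEW=0, ERR=18881/256
(1,1): OLD=196807/2048 → NEW=0, ERR=196807/2048
(1,2): OLD=10381267/65536 → NEW=255, ERR=-6330413/65536
(1,3): OLD=23435351/262144 → NEW=0, ERR=23435351/262144
(1,4): OLD=3885396901/16777216 → NEW=255, ERR=-392793179/16777216
(1,5): OLD=45525021427/268435456 → NEW=255, ERR=-22926019853/268435456
(2,0): OLD=3999869/32768 → NEW=0, ERR=3999869/32768
(2,1): OLD=181332911/1048576 → NEW=255, ERR=-86053969/1048576
(2,2): OLD=1387107789/16777216 → NEW=0, ERR=1387107789/16777216
(2,3): OLD=25727097253/134217728 → NEW=255, ERR=-8498423387/134217728
(2,4): OLD=449063452527/4294967296 → NEW=0, ERR=449063452527/4294967296
(2,5): OLD=13440874384633/68719476736 → NEW=255, ERR=-4082592183047/68719476736
(3,0): OLD=1539445037/16777216 → NEW=0, ERR=1539445037/16777216
(3,1): OLD=17264340265/134217728 → NEW=255, ERR=-16961180375/134217728
(3,2): OLD=86488147019/1073741824 → NEW=0, ERR=86488147019/1073741824
(3,3): OLD=12041339685537/68719476736 → NEW=255, ERR=-5482126882143/68719476736
(3,4): OLD=80085807015681/549755813888 → NEW=255, ERR=-60101925525759/549755813888
(3,5): OLD=995187048763247/8796093022208 → NEW=0, ERR=995187048763247/8796093022208
(4,0): OLD=171755533955/2147483648 → NEW=0, ERR=171755533955/2147483648
(4,1): OLD=4134784944807/34359738368 → NEW=0, ERR=4134784944807/34359738368
(4,2): OLD=200070668002501/1099511627776 → NEW=255, ERR=-80304797080379/1099511627776
(4,3): OLD=1242931183610297/17592186044416 → NEW=0, ERR=1242931183610297/17592186044416
(4,4): OLD=45591679541789257/281474976710656 → NEW=255, ERR=-26184439519428023/281474976710656
(4,5): OLD=773828996733106015/4503599627370496 → NEW=255, ERR=-374588908246370465/4503599627370496
(5,0): OLD=70125262661861/549755813888 → NEW=0, ERR=70125262661861/549755813888
(5,1): OLD=3267154501065013/17592186044416 → NEW=255, ERR=-1218852940261067/17592186044416
(5,2): OLD=13036910591573143/140737488355328 → NEW=0, ERR=13036910591573143/140737488355328
(5,3): OLD=804336644937115117/4503599627370496 → NEW=255, ERR=-344081260042361363/4503599627370496
(5,4): OLD=786546539565093869/9007199254740992 → NEW=0, ERR=786546539565093869/9007199254740992
(5,5): OLD=27727459611979447889/144115188075855872 → NEW=255, ERR=-9021913347363799471/144115188075855872
Row 0: .#.#.#
Row 1: ..#.##
Row 2: .#.#.#
Row 3: .#.##.
Row 4: ..#.##
Row 5: .#.#.#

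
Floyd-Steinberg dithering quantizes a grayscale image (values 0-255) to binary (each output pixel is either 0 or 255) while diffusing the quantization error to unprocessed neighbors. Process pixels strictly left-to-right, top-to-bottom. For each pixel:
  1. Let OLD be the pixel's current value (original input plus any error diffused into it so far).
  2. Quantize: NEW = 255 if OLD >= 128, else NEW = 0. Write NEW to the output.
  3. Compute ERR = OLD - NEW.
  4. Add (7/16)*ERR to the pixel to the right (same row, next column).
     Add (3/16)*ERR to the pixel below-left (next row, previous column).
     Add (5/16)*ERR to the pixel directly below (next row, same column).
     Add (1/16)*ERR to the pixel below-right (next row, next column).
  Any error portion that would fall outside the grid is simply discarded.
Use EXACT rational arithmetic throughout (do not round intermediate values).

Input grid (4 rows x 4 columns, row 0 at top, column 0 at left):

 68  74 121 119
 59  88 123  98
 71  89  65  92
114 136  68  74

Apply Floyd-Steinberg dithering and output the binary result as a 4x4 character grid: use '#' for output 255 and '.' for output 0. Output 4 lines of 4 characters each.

Answer: ..#.
.#.#
....
##.#

Derivation:
(0,0): OLD=68 → NEW=0, ERR=68
(0,1): OLD=415/4 → NEW=0, ERR=415/4
(0,2): OLD=10649/64 → NEW=255, ERR=-5671/64
(0,3): OLD=82159/1024 → NEW=0, ERR=82159/1024
(1,0): OLD=6381/64 → NEW=0, ERR=6381/64
(1,1): OLD=77659/512 → NEW=255, ERR=-52901/512
(1,2): OLD=1173655/16384 → NEW=0, ERR=1173655/16384
(1,3): OLD=39026641/262144 → NEW=255, ERR=-27820079/262144
(2,0): OLD=678169/8192 → NEW=0, ERR=678169/8192
(2,1): OLD=29515523/262144 → NEW=0, ERR=29515523/262144
(2,2): OLD=57823159/524288 → NEW=0, ERR=57823159/524288
(2,3): OLD=935870219/8388608 → NEW=0, ERR=935870219/8388608
(3,0): OLD=675204265/4194304 → NEW=255, ERR=-394343255/4194304
(3,1): OLD=10462622903/67108864 → NEW=255, ERR=-6650137417/67108864
(3,2): OLD=93487163017/1073741824 → NEW=0, ERR=93487163017/1073741824
(3,3): OLD=2643099230527/17179869184 → NEW=255, ERR=-1737767411393/17179869184
Row 0: ..#.
Row 1: .#.#
Row 2: ....
Row 3: ##.#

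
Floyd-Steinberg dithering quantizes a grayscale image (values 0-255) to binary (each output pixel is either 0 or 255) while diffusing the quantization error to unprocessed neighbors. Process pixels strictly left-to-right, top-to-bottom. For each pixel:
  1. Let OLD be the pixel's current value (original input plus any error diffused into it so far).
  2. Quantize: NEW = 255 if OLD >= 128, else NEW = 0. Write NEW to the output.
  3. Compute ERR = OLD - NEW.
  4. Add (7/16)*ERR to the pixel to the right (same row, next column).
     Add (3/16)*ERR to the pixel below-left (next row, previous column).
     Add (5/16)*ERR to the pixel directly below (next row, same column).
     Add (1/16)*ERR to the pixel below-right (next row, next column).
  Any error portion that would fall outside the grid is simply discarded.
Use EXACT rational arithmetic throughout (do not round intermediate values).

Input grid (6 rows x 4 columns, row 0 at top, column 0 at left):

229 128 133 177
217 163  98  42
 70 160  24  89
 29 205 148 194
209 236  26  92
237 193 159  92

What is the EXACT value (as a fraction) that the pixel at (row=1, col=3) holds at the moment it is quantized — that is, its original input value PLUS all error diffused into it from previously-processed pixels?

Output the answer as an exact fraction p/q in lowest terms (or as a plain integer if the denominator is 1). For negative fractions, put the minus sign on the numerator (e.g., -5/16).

(0,0): OLD=229 → NEW=255, ERR=-26
(0,1): OLD=933/8 → NEW=0, ERR=933/8
(0,2): OLD=23555/128 → NEW=255, ERR=-9085/128
(0,3): OLD=298901/2048 → NEW=255, ERR=-223339/2048
(1,0): OLD=29535/128 → NEW=255, ERR=-3105/128
(1,1): OLD=178073/1024 → NEW=255, ERR=-83047/1024
(1,2): OLD=890637/32768 → NEW=0, ERR=890637/32768
(1,3): OLD=8061675/524288 → NEW=0, ERR=8061675/524288
Target (1,3): original=42, with diffused error = 8061675/524288

Answer: 8061675/524288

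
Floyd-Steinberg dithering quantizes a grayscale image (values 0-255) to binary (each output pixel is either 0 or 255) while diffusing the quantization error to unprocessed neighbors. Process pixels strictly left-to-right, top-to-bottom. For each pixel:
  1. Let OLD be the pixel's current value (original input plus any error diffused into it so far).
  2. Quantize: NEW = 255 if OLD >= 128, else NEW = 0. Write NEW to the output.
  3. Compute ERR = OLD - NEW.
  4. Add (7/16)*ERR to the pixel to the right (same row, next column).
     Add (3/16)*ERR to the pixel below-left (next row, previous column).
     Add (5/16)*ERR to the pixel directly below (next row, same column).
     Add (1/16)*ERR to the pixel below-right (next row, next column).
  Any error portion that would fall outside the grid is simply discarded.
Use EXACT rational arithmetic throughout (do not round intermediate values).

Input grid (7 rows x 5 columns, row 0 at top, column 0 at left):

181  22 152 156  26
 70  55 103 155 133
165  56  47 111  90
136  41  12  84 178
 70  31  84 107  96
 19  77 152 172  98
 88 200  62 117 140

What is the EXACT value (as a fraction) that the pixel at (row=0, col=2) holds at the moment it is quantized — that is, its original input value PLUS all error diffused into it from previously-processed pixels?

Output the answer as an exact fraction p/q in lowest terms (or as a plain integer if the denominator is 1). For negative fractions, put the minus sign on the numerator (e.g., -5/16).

(0,0): OLD=181 → NEW=255, ERR=-74
(0,1): OLD=-83/8 → NEW=0, ERR=-83/8
(0,2): OLD=18875/128 → NEW=255, ERR=-13765/128
Target (0,2): original=152, with diffused error = 18875/128

Answer: 18875/128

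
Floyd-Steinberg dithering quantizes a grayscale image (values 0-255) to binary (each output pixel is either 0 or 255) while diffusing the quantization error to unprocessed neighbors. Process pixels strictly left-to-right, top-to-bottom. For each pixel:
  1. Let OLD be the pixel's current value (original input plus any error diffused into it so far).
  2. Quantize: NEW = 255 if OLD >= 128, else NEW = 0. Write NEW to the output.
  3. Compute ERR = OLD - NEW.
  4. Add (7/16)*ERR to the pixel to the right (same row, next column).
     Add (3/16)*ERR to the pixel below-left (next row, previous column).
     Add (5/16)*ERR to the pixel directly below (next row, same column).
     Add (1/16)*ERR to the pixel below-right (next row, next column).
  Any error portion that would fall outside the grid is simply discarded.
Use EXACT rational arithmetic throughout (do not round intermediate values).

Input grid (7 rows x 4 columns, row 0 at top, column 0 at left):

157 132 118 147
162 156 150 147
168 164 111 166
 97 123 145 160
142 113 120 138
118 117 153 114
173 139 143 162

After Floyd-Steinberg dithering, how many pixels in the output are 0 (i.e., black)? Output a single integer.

(0,0): OLD=157 → NEW=255, ERR=-98
(0,1): OLD=713/8 → NEW=0, ERR=713/8
(0,2): OLD=20095/128 → NEW=255, ERR=-12545/128
(0,3): OLD=213241/2048 → NEW=0, ERR=213241/2048
(1,0): OLD=18955/128 → NEW=255, ERR=-13685/128
(1,1): OLD=115277/1024 → NEW=0, ERR=115277/1024
(1,2): OLD=6347729/32768 → NEW=255, ERR=-2008111/32768
(1,3): OLD=76861319/524288 → NEW=255, ERR=-56832121/524288
(2,0): OLD=2550943/16384 → NEW=255, ERR=-1626977/16384
(2,1): OLD=72122181/524288 → NEW=255, ERR=-61571259/524288
(2,2): OLD=28501657/1048576 → NEW=0, ERR=28501657/1048576
(2,3): OLD=2351948693/16777216 → NEW=255, ERR=-1926241387/16777216
(3,0): OLD=368664879/8388608 → NEW=0, ERR=368664879/8388608
(3,1): OLD=14014761521/134217728 → NEW=0, ERR=14014761521/134217728
(3,2): OLD=365737484495/2147483648 → NEW=255, ERR=-181870845745/2147483648
(3,3): OLD=3050039124521/34359738368 → NEW=0, ERR=3050039124521/34359738368
(4,0): OLD=376480152899/2147483648 → NEW=255, ERR=-171128177341/2147483648
(4,1): OLD=1677349893833/17179869184 → NEW=0, ERR=1677349893833/17179869184
(4,2): OLD=87641824843561/549755813888 → NEW=255, ERR=-52545907697879/549755813888
(4,3): OLD=1043483676630511/8796093022208 → NEW=0, ERR=1043483676630511/8796093022208
(5,0): OLD=30622515607251/274877906944 → NEW=0, ERR=30622515607251/274877906944
(5,1): OLD=1524787548620197/8796093022208 → NEW=255, ERR=-718216172042843/8796093022208
(5,2): OLD=509090752305281/4398046511104 → NEW=0, ERR=509090752305281/4398046511104
(5,3): OLD=27548028064767817/140737488355328 → NEW=255, ERR=-8340031465840823/140737488355328
(6,0): OLD=27092539466503375/140737488355328 → NEW=255, ERR=-8795520064105265/140737488355328
(6,1): OLD=258525680102304665/2251799813685248 → NEW=0, ERR=258525680102304665/2251799813685248
(6,2): OLD=7680885209926172127/36028797018963968 → NEW=255, ERR=-1506458029909639713/36028797018963968
(6,3): OLD=76336666830395735577/576460752303423488 → NEW=255, ERR=-70660825006977253863/576460752303423488
Output grid:
  Row 0: #.#.  (2 black, running=2)
  Row 1: #.##  (1 black, running=3)
  Row 2: ##.#  (1 black, running=4)
  Row 3: ..#.  (3 black, running=7)
  Row 4: #.#.  (2 black, running=9)
  Row 5: .#.#  (2 black, running=11)
  Row 6: #.##  (1 black, running=12)

Answer: 12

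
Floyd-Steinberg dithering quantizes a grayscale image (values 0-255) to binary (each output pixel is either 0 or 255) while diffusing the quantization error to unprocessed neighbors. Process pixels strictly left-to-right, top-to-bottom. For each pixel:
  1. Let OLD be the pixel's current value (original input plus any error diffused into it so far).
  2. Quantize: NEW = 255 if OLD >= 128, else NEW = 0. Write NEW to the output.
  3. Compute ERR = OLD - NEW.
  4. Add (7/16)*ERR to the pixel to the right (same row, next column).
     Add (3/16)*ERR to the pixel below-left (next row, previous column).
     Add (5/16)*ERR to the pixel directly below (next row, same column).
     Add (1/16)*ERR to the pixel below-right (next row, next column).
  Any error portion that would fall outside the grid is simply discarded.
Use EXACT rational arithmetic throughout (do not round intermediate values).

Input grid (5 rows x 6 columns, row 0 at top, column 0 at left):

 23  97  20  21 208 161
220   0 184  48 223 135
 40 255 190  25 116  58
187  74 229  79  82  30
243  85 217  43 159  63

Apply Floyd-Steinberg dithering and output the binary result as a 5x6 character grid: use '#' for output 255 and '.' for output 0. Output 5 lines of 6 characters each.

Answer: ....##
#.#.#.
.##.#.
#.#...
#.#.#.

Derivation:
(0,0): OLD=23 → NEW=0, ERR=23
(0,1): OLD=1713/16 → NEW=0, ERR=1713/16
(0,2): OLD=17111/256 → NEW=0, ERR=17111/256
(0,3): OLD=205793/4096 → NEW=0, ERR=205793/4096
(0,4): OLD=15072039/65536 → NEW=255, ERR=-1639641/65536
(0,5): OLD=157343249/1048576 → NEW=255, ERR=-110043631/1048576
(1,0): OLD=63299/256 → NEW=255, ERR=-1981/256
(1,1): OLD=90197/2048 → NEW=0, ERR=90197/2048
(1,2): OLD=15746169/65536 → NEW=255, ERR=-965511/65536
(1,3): OLD=14874501/262144 → NEW=0, ERR=14874501/262144
(1,4): OLD=3749186031/16777216 → NEW=255, ERR=-529004049/16777216
(1,5): OLD=23312519641/268435456 → NEW=0, ERR=23312519641/268435456
(2,0): OLD=1502071/32768 → NEW=0, ERR=1502071/32768
(2,1): OLD=299443725/1048576 → NEW=255, ERR=32056845/1048576
(2,2): OLD=3559502951/16777216 → NEW=255, ERR=-718687129/16777216
(2,3): OLD=2302866927/134217728 → NEW=0, ERR=2302866927/134217728
(2,4): OLD=573305067341/4294967296 → NEW=255, ERR=-521911593139/4294967296
(2,5): OLD=2061925033451/68719476736 → NEW=0, ERR=2061925033451/68719476736
(3,0): OLD=3473841287/16777216 → NEW=255, ERR=-804348793/16777216
(3,1): OLD=7705664379/134217728 → NEW=0, ERR=7705664379/134217728
(3,2): OLD=263988898913/1073741824 → NEW=255, ERR=-9815266207/1073741824
(3,3): OLD=3772751232227/68719476736 → NEW=0, ERR=3772751232227/68719476736
(3,4): OLD=41090563809539/549755813888 → NEW=0, ERR=41090563809539/549755813888
(3,5): OLD=567189054749261/8796093022208 → NEW=0, ERR=567189054749261/8796093022208
(4,0): OLD=512781567881/2147483648 → NEW=255, ERR=-34826762359/2147483648
(4,1): OLD=3131395332341/34359738368 → NEW=0, ERR=3131395332341/34359738368
(4,2): OLD=294556226552655/1099511627776 → NEW=255, ERR=14180761469775/1099511627776
(4,3): OLD=1394041979037739/17592186044416 → NEW=0, ERR=1394041979037739/17592186044416
(4,4): OLD=65456264003730395/281474976710656 → NEW=255, ERR=-6319855057486885/281474976710656
(4,5): OLD=351276408552298781/4503599627370496 → NEW=0, ERR=351276408552298781/4503599627370496
Row 0: ....##
Row 1: #.#.#.
Row 2: .##.#.
Row 3: #.#...
Row 4: #.#.#.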